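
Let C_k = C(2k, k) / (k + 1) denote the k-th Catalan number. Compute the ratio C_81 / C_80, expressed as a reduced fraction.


Using C_k = (2k)! / (k! (k+1)!), the ratio C_{k+1}/C_k simplifies to
C_{k+1}/C_k = [(2k+2)! / ((k+1)! (k+2)!)] * [k! (k+1)! / (2k)!]
 = (2k+2)(2k+1) / ((k+1)(k+2)) = 2(2k+1) / (k+2).
For k = 80: 2(2*80 + 1) / (80 + 2) = 322/82 = 161/41.

161/41


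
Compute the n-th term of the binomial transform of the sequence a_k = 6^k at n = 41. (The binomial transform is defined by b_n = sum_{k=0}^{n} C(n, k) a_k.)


With a_k = 6^k, b_n = sum_{k=0}^{n} C(n, k) 6^k = (1 + 6)^n by the binomial theorem.
For n = 41: (1 + 6)^41 = 7^41 = 44567640326363195900190045974568007.

44567640326363195900190045974568007


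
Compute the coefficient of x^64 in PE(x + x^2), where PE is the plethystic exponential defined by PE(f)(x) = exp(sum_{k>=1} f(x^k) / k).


With f(x) = x + x^2, the exponent is sum_{k>=1} (x^k + x^(2k)) / k = -ln(1 - x) - ln(1 - x^2). Exponentiating:
PE(x + x^2) = 1 / ((1 - x)(1 - x^2)).
This is the generating function for partitions of n into parts of size 1 or 2. The number of 2's can be any j in 0..32, and the rest are 1's, so
[x^64] = floor(64/2) + 1 = 33.

33


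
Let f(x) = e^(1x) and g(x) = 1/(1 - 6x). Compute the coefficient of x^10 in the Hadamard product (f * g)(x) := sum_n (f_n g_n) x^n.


Expanding: f_k = 1^k/k! (from e^(1x)) and g_k = 6^k (from 1/(1 - 6x)). So the Hadamard coefficient (f * g)_k = 1^k 6^k / k! = (6)^k / k!.
For k = 10: 6^10/10! = 60466176/3628800 = 2916/175.

2916/175


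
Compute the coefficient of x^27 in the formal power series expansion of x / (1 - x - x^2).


Let f(x) = sum_{k>=0} a_k x^k. Multiplying f(x) * (1 - x - x^2) = x and matching coefficients gives a_0 = 0, a_1 = 1, and a_k = a_{k-1} + a_{k-2} for k >= 2. These are the Fibonacci numbers F_k.
Iterating from F_0 = 0, F_1 = 1:
F_0=0, F_1=1, F_2=1, F_3=2, F_4=3, F_5=5, F_6=8, F_7=13, F_8=21, F_9=34, ...
F_27 = 196418.

196418


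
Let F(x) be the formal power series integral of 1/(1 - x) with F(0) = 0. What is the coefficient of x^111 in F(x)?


1/(1 - x) = sum_{k>=0} x^k. Integrating termwise and using F(0) = 0 gives
F(x) = sum_{k>=0} x^(k+1) / (k+1) = sum_{m>=1} x^m / m = -ln(1 - x).
So the coefficient of x^111 is 1/111 = 1/111.

1/111


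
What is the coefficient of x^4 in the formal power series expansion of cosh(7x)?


The Maclaurin series is cosh(t) = sum_{m>=0} t^(2m) / (2m)!, so substituting t = 7x, only even powers of x are nonzero, with coefficient of x^(2m) equal to 7^(2m) / (2m)!.
For x^4 the coefficient is 7^4/4! = 2401/24 = 2401/24.

2401/24


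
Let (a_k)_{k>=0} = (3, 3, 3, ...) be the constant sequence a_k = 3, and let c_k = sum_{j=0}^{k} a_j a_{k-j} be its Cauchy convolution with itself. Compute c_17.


Since a_j = 3 for all j >= 0, the convolution sum becomes
c_k = sum_{j=0}^{k} 3 * 3 = 9 * (k + 1).
Equivalently, the generating function of (a_k) is 3/(1 - x) and its square is 9/(1 - x)^2 = sum_{k>=0} 9(k + 1) x^k.
For k = 17: 9 * 18 = 162.

162


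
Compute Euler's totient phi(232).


phi(n) counts integers in [1, n] coprime to n. Using the multiplicative formula phi(n) = n * prod_{p | n} (1 - 1/p):
232 = 2^3 * 29, so
phi(232) = 232 * (1 - 1/2) * (1 - 1/29) = 112.

112


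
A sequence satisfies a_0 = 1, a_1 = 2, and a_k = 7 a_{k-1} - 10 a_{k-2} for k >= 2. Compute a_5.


The characteristic equation is t^2 - 7 t + 10 = 0, with roots r_1 = 5 and r_2 = 2 (so c_1 = r_1 + r_2, c_2 = -r_1 r_2 as required).
One can use the closed form a_n = A r_1^n + B r_2^n, but direct iteration is more reliable:
a_0 = 1, a_1 = 2, a_2 = 4, a_3 = 8, a_4 = 16, a_5 = 32.
So a_5 = 32.

32


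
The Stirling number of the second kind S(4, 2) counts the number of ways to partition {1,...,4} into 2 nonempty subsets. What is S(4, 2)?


Using the explicit formula S(n,k) = (1/k!) sum_{j=0}^{k} (-1)^(k-j) C(k,j) j^n:
S(4, 2) = 7
Equivalently, S(n,k) is n! times the coefficient of x^n in the EGF (e^x - 1)^k / k!.

7


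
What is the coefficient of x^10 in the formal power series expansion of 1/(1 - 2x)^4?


The general identity 1/(1 - c x)^r = sum_{k>=0} c^k C(k + r - 1, r - 1) x^k follows by substituting y = c x into 1/(1 - y)^r = sum_{k>=0} C(k + r - 1, r - 1) y^k.
For c = 2, r = 4, k = 10:
2^10 * C(13, 3) = 1024 * 286 = 292864.

292864


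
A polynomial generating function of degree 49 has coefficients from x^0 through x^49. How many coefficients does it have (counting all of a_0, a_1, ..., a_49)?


A polynomial of degree 49 takes the form a_0 + a_1 x + ... + a_49 x^49.
The number of coefficients is 49 + 1 = 50.

50


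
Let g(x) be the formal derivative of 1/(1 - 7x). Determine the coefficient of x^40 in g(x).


Differentiate termwise: d/dx sum_{k>=0} 7^k x^k = sum_{k>=1} k 7^k x^(k-1) = sum_{j>=0} (j+1) 7^(j+1) x^j.
Equivalently, d/dx [1/(1 - 7x)] = 7/(1 - 7x)^2.
For j = 40: 41 * 7^41 = 41 * 44567640326363195900190045974568007 = 1827273253380891031907791884957288287.

1827273253380891031907791884957288287


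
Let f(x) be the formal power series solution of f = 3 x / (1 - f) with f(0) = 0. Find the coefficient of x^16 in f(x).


Apply Lagrange inversion: f = 3 x * phi(f) with phi(t) = 1/(1 - t), so
[x^n] f = 3^n * (1/n) [t^(n-1)] phi(t)^n = 3^n * (1/n) [t^(n-1)] (1 - t)^(-n) = 3^n * (1/n) C(2n - 2, n - 1) = 3^n * C_{n-1}.
For n = 16: C_15 = C(30, 15) / 16 = 155117520/16 = 9694845.
With the 3^16 = 43046721 factor, the coefficient is 43046721 * 9694845 = 417331287853245.

417331287853245


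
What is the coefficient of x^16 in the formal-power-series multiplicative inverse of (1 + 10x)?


The inverse is 1/(1 + 10x). Apply the geometric identity 1/(1 - y) = sum_{k>=0} y^k with y = -10x:
1/(1 + 10x) = sum_{k>=0} (-10)^k x^k.
So the coefficient of x^16 is (-10)^16 = 10000000000000000.

10000000000000000


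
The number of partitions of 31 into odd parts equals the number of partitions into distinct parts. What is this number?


Computing partitions of 31 into odd parts (1, 3, 5, ...):
Using the generating function prod_{k>=0} 1/(1-x^(2k+1)),
the count is 340

340


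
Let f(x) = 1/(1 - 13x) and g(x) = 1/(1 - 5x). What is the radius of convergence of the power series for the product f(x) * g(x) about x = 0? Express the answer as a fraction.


The radius of 1/(1 - 13x) is 1/13 (nearest singularity at x = 1/13), and the radius of 1/(1 - 5x) is 1/5.
The product f(x)*g(x) = 1/((1 - 13x)(1 - 5x)) has singularities at both 1/13 and 1/5, so its radius of convergence is the distance to the nearest one:
min(1/13, 1/5) = 1/13.

1/13


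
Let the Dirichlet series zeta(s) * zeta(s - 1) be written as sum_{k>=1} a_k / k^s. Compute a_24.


Convolution gives a_k = sum_{d | k} d * 1 = sum_{d | k} d = sigma(k), the sum of positive divisors of k.
For k = 24, the divisors are 1, 2, 3, 4, 6, 8, 12, 24, so
sigma(24) = 1 + 2 + 3 + 4 + 6 + 8 + 12 + 24 = 60.

60


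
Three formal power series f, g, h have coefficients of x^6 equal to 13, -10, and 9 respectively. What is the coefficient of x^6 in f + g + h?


Series addition is componentwise:
13 + -10 + 9
= 12

12


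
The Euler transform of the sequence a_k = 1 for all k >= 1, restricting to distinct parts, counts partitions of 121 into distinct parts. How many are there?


Partitions of 121 into distinct parts can be computed via generating function.
Product (1+x)(1+x^2)(1+x^3)...
The coefficient of x^121 = 2368800

2368800


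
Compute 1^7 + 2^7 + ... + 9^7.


This power sum has a closed form given by Faulhaber's formula
sum_{k=1}^{m} k^p = (1 / (p + 1)) * sum_{j=0}^{p} C(p + 1, j) B_j m^(p + 1 - j),
but for small m direct computation is fastest:
1 + 128 + 2187 + 16384 + 78125 + 279936 + 823543 + 2097152 + 4782969 = 8080425.

8080425


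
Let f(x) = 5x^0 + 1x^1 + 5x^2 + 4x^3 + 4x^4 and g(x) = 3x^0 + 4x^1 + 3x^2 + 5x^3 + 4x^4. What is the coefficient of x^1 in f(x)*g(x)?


Cauchy product at x^1:
5*4 + 1*3
= 23

23


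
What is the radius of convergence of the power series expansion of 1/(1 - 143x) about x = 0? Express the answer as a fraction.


Expanding 1/(1 - 143x) = sum_{k>=0} 143^k x^k, the series converges when |143x| < 1, i.e., |x| < 1/143.
So the radius of convergence is 1/143 = 1/143.

1/143


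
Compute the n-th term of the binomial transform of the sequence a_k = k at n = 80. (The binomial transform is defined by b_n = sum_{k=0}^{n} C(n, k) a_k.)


With a_k = k, b_n = sum_{k=0}^{n} C(n, k) k. Using k * C(n, k) = n * C(n-1, k-1) gives b_n = n * sum_{k>=1} C(n-1, k-1) = n * 2^(n-1).
For n = 80: 80 * 2^79 = 80 * 604462909807314587353088 = 48357032784585166988247040.

48357032784585166988247040


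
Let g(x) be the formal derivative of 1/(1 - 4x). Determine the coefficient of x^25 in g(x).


Differentiate termwise: d/dx sum_{k>=0} 4^k x^k = sum_{k>=1} k 4^k x^(k-1) = sum_{j>=0} (j+1) 4^(j+1) x^j.
Equivalently, d/dx [1/(1 - 4x)] = 4/(1 - 4x)^2.
For j = 25: 26 * 4^26 = 26 * 4503599627370496 = 117093590311632896.

117093590311632896


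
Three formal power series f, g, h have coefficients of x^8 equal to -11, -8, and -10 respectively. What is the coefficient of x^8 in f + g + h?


Series addition is componentwise:
-11 + -8 + -10
= -29

-29


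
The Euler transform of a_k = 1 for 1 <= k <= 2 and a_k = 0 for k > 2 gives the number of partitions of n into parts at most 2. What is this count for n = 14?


Partitions of 14 into parts at most 2:
Using generating function (1-x)^(-1)(1-x^2)^(-1),
the coefficient of x^14 = 8

8


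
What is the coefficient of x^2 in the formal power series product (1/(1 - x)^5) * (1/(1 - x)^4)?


Combine the factors: (1/(1 - x)^5) * (1/(1 - x)^4) = 1/(1 - x)^9.
Then use 1/(1 - x)^r = sum_{k>=0} C(k + r - 1, r - 1) x^k with r = 9 and k = 2:
C(10, 8) = 45.

45


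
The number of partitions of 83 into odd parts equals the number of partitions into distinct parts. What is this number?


Computing partitions of 83 into odd parts (1, 3, 5, ...):
Using the generating function prod_{k>=0} 1/(1-x^(2k+1)),
the count is 101698

101698


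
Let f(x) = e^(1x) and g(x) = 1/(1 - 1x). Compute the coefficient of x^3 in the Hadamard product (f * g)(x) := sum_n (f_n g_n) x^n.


Expanding: f_k = 1^k/k! (from e^(1x)) and g_k = 1^k (from 1/(1 - 1x)). So the Hadamard coefficient (f * g)_k = 1^k 1^k / k! = (1)^k / k!.
For k = 3: 1^3/3! = 1/6 = 1/6.

1/6


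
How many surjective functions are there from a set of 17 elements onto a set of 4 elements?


By inclusion-exclusion on which target elements are missed, the number of surjections from an n-set onto a k-set is
surj(n, k) = sum_{j=0}^{k} (-1)^j C(k, j) (k - j)^n.
Equivalently surj(n, k) = k! * S(n, k), where S(n, k) is the Stirling number of the second kind.
For n = 17, k = 4:
S(17, 4) = 694337290, so
surj = 4! * 694337290 = 24 * 694337290 = 16664094960.

16664094960


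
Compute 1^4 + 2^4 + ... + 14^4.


This power sum has a closed form given by Faulhaber's formula
sum_{k=1}^{m} k^p = (1 / (p + 1)) * sum_{j=0}^{p} C(p + 1, j) B_j m^(p + 1 - j),
but for small m direct computation is fastest:
1 + 16 + 81 + 256 + 625 + 1296 + 2401 + 4096 + 6561 + 10000 + 14641 + 20736 + 28561 + 38416 = 127687.

127687


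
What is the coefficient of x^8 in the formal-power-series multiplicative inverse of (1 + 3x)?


The inverse is 1/(1 + 3x). Apply the geometric identity 1/(1 - y) = sum_{k>=0} y^k with y = -3x:
1/(1 + 3x) = sum_{k>=0} (-3)^k x^k.
So the coefficient of x^8 is (-3)^8 = 6561.

6561


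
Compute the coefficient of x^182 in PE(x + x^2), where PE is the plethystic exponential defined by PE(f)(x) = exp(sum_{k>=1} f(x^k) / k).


With f(x) = x + x^2, the exponent is sum_{k>=1} (x^k + x^(2k)) / k = -ln(1 - x) - ln(1 - x^2). Exponentiating:
PE(x + x^2) = 1 / ((1 - x)(1 - x^2)).
This is the generating function for partitions of n into parts of size 1 or 2. The number of 2's can be any j in 0..91, and the rest are 1's, so
[x^182] = floor(182/2) + 1 = 92.

92


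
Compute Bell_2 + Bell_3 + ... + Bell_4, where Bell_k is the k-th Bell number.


Recall Bell_k counts set partitions of a k-set (with Bell_0 = 1 by convention).
Bell_2 through Bell_4: 2, 5, 15
Sum = 2 + 5 + 15 = 22.

22


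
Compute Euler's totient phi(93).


phi(n) counts integers in [1, n] coprime to n. Using the multiplicative formula phi(n) = n * prod_{p | n} (1 - 1/p):
93 = 3 * 31, so
phi(93) = 93 * (1 - 1/3) * (1 - 1/31) = 60.

60


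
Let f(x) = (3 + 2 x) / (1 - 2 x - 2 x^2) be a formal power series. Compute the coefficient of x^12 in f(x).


Write f(x) = sum_{k>=0} a_k x^k. Multiplying both sides by 1 - 2 x - 2 x^2 gives
(1 - 2 x - 2 x^2) sum_{k>=0} a_k x^k = 3 + 2 x.
Matching coefficients:
 x^0: a_0 = 3
 x^1: a_1 - 2 a_0 = 2  =>  a_1 = 2*3 + 2 = 8
 x^k (k >= 2): a_k = 2 a_{k-1} + 2 a_{k-2}.
Iterating: a_2 = 22, a_3 = 60, a_4 = 164, a_5 = 448, a_6 = 1224, a_7 = 3344, a_8 = 9136, a_9 = 24960, a_10 = 68192, a_11 = 186304, a_12 = 508992.
So the coefficient of x^12 is 508992.

508992


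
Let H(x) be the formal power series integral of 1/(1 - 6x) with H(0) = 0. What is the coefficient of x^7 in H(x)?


1/(1 - 6x) = sum_{k>=0} 6^k x^k. Integrating termwise with H(0) = 0:
H(x) = sum_{k>=0} 6^k x^(k+1) / (k+1) = sum_{m>=1} 6^(m-1) x^m / m.
For m = 7: 6^6/7 = 46656/7 = 46656/7.

46656/7


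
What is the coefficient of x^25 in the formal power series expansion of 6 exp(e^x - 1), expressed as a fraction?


exp(e^x - 1) is the exponential generating function for the Bell numbers Bell_k: exp(e^x - 1) = sum_{k>=0} Bell_k x^k / k!.
So the coefficient of x^25 in 6 exp(e^x - 1) is 6 Bell_25 / 25!.
Computing: Bell_25 = 4638590332229999353 and 25! = 15511210043330985984000000, giving
6 * 4638590332229999353/15511210043330985984000000 = 356814640940769181/198861667222192128000000.

356814640940769181/198861667222192128000000


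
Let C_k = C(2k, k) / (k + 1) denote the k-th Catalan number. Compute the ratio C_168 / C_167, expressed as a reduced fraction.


Using C_k = (2k)! / (k! (k+1)!), the ratio C_{k+1}/C_k simplifies to
C_{k+1}/C_k = [(2k+2)! / ((k+1)! (k+2)!)] * [k! (k+1)! / (2k)!]
 = (2k+2)(2k+1) / ((k+1)(k+2)) = 2(2k+1) / (k+2).
For k = 167: 2(2*167 + 1) / (167 + 2) = 670/169 = 670/169.

670/169


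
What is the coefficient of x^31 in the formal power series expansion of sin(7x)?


The Maclaurin series is sin(t) = sum_{k>=0} (-1)^k t^(2k+1) / (2k+1)!, so substituting t = 7x, only odd powers of x are nonzero, with coefficient of x^(2k+1) equal to (-1)^k 7^(2k+1) / (2k+1)!.
Write 31 = 2*15 + 1, giving the coefficient (-1)^15 * 7^31 / 31! = -157775382034845806615042743/8222838654177922817725562880000000 = -65712362363534280139543/3424755790994553443450880000000.

-65712362363534280139543/3424755790994553443450880000000


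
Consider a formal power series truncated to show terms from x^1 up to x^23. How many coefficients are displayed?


From x^1 to x^23 inclusive, the count is 23 - 1 + 1 = 23.

23


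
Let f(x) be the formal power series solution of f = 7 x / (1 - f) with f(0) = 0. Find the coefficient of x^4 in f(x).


Apply Lagrange inversion: f = 7 x * phi(f) with phi(t) = 1/(1 - t), so
[x^n] f = 7^n * (1/n) [t^(n-1)] phi(t)^n = 7^n * (1/n) [t^(n-1)] (1 - t)^(-n) = 7^n * (1/n) C(2n - 2, n - 1) = 7^n * C_{n-1}.
For n = 4: C_3 = C(6, 3) / 4 = 20/4 = 5.
With the 7^4 = 2401 factor, the coefficient is 2401 * 5 = 12005.

12005


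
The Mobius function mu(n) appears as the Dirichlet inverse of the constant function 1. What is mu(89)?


89 = 89 (all distinct primes).
mu(89) = (-1)^1 = -1

-1


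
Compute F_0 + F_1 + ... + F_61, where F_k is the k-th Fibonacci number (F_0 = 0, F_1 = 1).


Use the identity sum_{k=0}^{N} F_k = F_{N+2} - 1 (which follows from F_{k+2} - F_{k+1} = F_k). Then
sum_{k=0}^{61} F_k = (F_{63} - 1) - (F_{1} - 1) = F_{63} - F_{1}.
Computing: F_{63} = 6557470319842, F_{1} = 1, so
Sum = 6557470319842 - 1 = 6557470319841.

6557470319841


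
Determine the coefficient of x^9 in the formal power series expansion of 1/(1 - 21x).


The geometric series identity gives 1/(1 - c x) = sum_{k>=0} c^k x^k, so the coefficient of x^k is c^k.
Here c = 21 and k = 9.
Computing: 21^9 = 794280046581

794280046581


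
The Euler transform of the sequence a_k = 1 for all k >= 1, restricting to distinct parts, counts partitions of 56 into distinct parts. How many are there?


Partitions of 56 into distinct parts can be computed via generating function.
Product (1+x)(1+x^2)(1+x^3)...
The coefficient of x^56 = 7108

7108


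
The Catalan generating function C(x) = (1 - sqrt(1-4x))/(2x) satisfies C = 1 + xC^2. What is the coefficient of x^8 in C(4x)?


Substituting x -> 4x scales the n-th coefficient by 4^n, so [x^8] C(4x) = 4^8 * C_8.
C_8 = C(2*8, 8)/(9) = 12870/9 = 1430.
So 4^8 * 1430 = 65536 * 1430 = 93716480.

93716480


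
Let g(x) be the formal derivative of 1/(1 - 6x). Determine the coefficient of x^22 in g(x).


Differentiate termwise: d/dx sum_{k>=0} 6^k x^k = sum_{k>=1} k 6^k x^(k-1) = sum_{j>=0} (j+1) 6^(j+1) x^j.
Equivalently, d/dx [1/(1 - 6x)] = 6/(1 - 6x)^2.
For j = 22: 23 * 6^23 = 23 * 789730223053602816 = 18163795130232864768.

18163795130232864768


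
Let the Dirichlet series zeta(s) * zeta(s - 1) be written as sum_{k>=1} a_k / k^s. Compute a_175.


Convolution gives a_k = sum_{d | k} d * 1 = sum_{d | k} d = sigma(k), the sum of positive divisors of k.
For k = 175, the divisors are 1, 5, 7, 25, 35, 175, so
sigma(175) = 1 + 5 + 7 + 25 + 35 + 175 = 248.

248


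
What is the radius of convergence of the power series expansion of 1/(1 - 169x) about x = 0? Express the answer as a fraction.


Expanding 1/(1 - 169x) = sum_{k>=0} 169^k x^k, the series converges when |169x| < 1, i.e., |x| < 1/169.
So the radius of convergence is 1/169 = 1/169.

1/169


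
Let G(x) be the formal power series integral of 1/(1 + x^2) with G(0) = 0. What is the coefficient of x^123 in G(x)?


1/(1 + x^2) = sum_{j>=0} (-1)^j x^(2j). Integrating termwise with G(0) = 0:
G(x) = sum_{j>=0} (-1)^j x^(2j+1) / (2j+1) = arctan(x).
Only odd powers are nonzero. For x^123 write 123 = 2*61 + 1, giving
(-1)^61 / 123 = -1/123 = -1/123.

-1/123


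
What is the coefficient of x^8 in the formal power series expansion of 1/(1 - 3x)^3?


The general identity 1/(1 - c x)^r = sum_{k>=0} c^k C(k + r - 1, r - 1) x^k follows by substituting y = c x into 1/(1 - y)^r = sum_{k>=0} C(k + r - 1, r - 1) y^k.
For c = 3, r = 3, k = 8:
3^8 * C(10, 2) = 6561 * 45 = 295245.

295245


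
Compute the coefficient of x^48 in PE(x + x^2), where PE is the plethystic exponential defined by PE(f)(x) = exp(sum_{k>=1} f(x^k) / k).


With f(x) = x + x^2, the exponent is sum_{k>=1} (x^k + x^(2k)) / k = -ln(1 - x) - ln(1 - x^2). Exponentiating:
PE(x + x^2) = 1 / ((1 - x)(1 - x^2)).
This is the generating function for partitions of n into parts of size 1 or 2. The number of 2's can be any j in 0..24, and the rest are 1's, so
[x^48] = floor(48/2) + 1 = 25.

25


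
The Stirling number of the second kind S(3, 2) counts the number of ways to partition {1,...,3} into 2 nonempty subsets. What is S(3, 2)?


Using the explicit formula S(n,k) = (1/k!) sum_{j=0}^{k} (-1)^(k-j) C(k,j) j^n:
S(3, 2) = 3
Equivalently, S(n,k) is n! times the coefficient of x^n in the EGF (e^x - 1)^k / k!.

3


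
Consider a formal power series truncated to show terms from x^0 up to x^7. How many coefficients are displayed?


From x^0 to x^7 inclusive, the count is 7 - 0 + 1 = 8.

8


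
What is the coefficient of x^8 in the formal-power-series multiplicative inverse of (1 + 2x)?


The inverse is 1/(1 + 2x). Apply the geometric identity 1/(1 - y) = sum_{k>=0} y^k with y = -2x:
1/(1 + 2x) = sum_{k>=0} (-2)^k x^k.
So the coefficient of x^8 is (-2)^8 = 256.

256


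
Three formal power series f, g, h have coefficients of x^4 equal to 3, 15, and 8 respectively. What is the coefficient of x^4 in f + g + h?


Series addition is componentwise:
3 + 15 + 8
= 26

26


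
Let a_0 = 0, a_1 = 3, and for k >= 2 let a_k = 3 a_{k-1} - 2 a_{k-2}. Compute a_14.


Iterating the recurrence forward:
a_0 = 0
a_1 = 3
a_2 = 3*3 - 2*0 = 9
a_3 = 3*9 - 2*3 = 21
a_4 = 3*21 - 2*9 = 45
a_5 = 3*45 - 2*21 = 93
a_6 = 3*93 - 2*45 = 189
a_7 = 3*189 - 2*93 = 381
a_8 = 3*381 - 2*189 = 765
a_9 = 3*765 - 2*381 = 1533
a_10 = 3*1533 - 2*765 = 3069
a_11 = 3*3069 - 2*1533 = 6141
a_12 = 3*6141 - 2*3069 = 12285
a_13 = 3*12285 - 2*6141 = 24573
a_14 = 3*24573 - 2*12285 = 49149
So a_14 = 49149.

49149


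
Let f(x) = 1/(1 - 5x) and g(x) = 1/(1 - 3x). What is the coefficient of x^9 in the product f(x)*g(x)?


The coefficient of x^n in f*g is the Cauchy product: sum_{k=0}^{n} a^k * b^(n-k).
With a=5, b=3, n=9:
sum_{k=0}^{9} 5^k * 3^(9-k)
= 4853288

4853288


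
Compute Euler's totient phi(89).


phi(n) counts integers in [1, n] coprime to n. Using the multiplicative formula phi(n) = n * prod_{p | n} (1 - 1/p):
89 = 89, so
phi(89) = 89 * (1 - 1/89) = 88.

88


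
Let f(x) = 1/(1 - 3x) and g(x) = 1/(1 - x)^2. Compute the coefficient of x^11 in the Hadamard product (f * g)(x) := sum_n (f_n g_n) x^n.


f has coefficients f_k = 3^k. For g = 1/(1 - x)^2 the coefficient is g_k = C(k + 1, 1) = k + 1. The Hadamard coefficient is (f * g)_k = 3^k * (k + 1).
For k = 11: 3^11 * 12 = 177147 * 12 = 2125764.

2125764


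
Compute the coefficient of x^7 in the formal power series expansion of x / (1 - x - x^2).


Let f(x) = sum_{k>=0} a_k x^k. Multiplying f(x) * (1 - x - x^2) = x and matching coefficients gives a_0 = 0, a_1 = 1, and a_k = a_{k-1} + a_{k-2} for k >= 2. These are the Fibonacci numbers F_k.
Iterating from F_0 = 0, F_1 = 1:
F_0=0, F_1=1, F_2=1, F_3=2, F_4=3, F_5=5, F_6=8, F_7=13
F_7 = 13.

13


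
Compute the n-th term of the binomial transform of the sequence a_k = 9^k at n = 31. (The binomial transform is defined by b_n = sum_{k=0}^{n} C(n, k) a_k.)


With a_k = 9^k, b_n = sum_{k=0}^{n} C(n, k) 9^k = (1 + 9)^n by the binomial theorem.
For n = 31: (1 + 9)^31 = 10^31 = 10000000000000000000000000000000.

10000000000000000000000000000000


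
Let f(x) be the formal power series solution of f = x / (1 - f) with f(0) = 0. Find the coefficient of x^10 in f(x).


Apply Lagrange inversion: f = x * phi(f) with phi(t) = 1/(1 - t), so
[x^n] f = (1/n) [t^(n-1)] phi(t)^n = (1/n) [t^(n-1)] (1 - t)^(-n) = (1/n) C(2n - 2, n - 1) = C_{n-1}.
For n = 10: C_9 = C(18, 9) / 10 = 48620/10 = 4862 = 4862.

4862


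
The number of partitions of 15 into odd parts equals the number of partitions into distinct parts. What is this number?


Computing partitions of 15 into odd parts (1, 3, 5, ...):
Using the generating function prod_{k>=0} 1/(1-x^(2k+1)),
the count is 27

27


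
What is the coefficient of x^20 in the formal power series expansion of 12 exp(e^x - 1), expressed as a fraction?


exp(e^x - 1) is the exponential generating function for the Bell numbers Bell_k: exp(e^x - 1) = sum_{k>=0} Bell_k x^k / k!.
So the coefficient of x^20 in 12 exp(e^x - 1) is 12 Bell_20 / 20!.
Computing: Bell_20 = 51724158235372 and 20! = 2432902008176640000, giving
12 * 51724158235372/2432902008176640000 = 263898766507/1034397112320000.

263898766507/1034397112320000


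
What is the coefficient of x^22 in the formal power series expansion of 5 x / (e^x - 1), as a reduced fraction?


The exponential generating function for Bernoulli numbers is
x / (e^x - 1) = sum_{k>=0} B_k x^k / k!.
So the coefficient of x^22 in 5 x / (e^x - 1) is 5 B_22 / 22!.
Computing: B_22 = 854513/138, 22! = 1124000727777607680000, giving
5 * 854513/138 / 1124000727777607680000 = 77683/2820220007878361088000.

77683/2820220007878361088000


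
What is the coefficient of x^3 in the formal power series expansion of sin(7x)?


The Maclaurin series is sin(t) = sum_{k>=0} (-1)^k t^(2k+1) / (2k+1)!, so substituting t = 7x, only odd powers of x are nonzero, with coefficient of x^(2k+1) equal to (-1)^k 7^(2k+1) / (2k+1)!.
Write 3 = 2*1 + 1, giving the coefficient (-1)^1 * 7^3 / 3! = -343/6 = -343/6.

-343/6


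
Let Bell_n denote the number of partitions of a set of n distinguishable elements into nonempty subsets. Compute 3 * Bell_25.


Bell_25 can be computed from the Bell triangle or from Dobinski's identity Bell_n = (1/e) * sum_{k>=0} k^n / k!.
Computing Bell_25 = 4638590332229999353.
Then 3 * 4638590332229999353 = 13915770996689998059.

13915770996689998059


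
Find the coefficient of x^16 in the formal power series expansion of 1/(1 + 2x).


Write 1/(1 + c x) = 1/(1 - (-c) x) and apply the geometric-series identity
1/(1 - y) = sum_{k>=0} y^k to get 1/(1 + c x) = sum_{k>=0} (-c)^k x^k.
So the coefficient of x^k is (-c)^k = (-1)^k * c^k.
Here c = 2 and k = 16:
(-2)^16 = 1 * 65536 = 65536

65536


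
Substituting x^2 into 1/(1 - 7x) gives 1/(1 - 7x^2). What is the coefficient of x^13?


Since 1/(1 - 7x^2) only has even powers of x,
the coefficient of x^13 (odd) is 0.

0


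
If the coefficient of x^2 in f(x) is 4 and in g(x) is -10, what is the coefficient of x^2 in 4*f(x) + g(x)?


Scalar multiplication scales coefficients: 4 * 4 = 16.
Then add the g coefficient: 16 + -10
= 6

6


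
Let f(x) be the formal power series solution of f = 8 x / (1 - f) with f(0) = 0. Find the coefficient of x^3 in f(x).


Apply Lagrange inversion: f = 8 x * phi(f) with phi(t) = 1/(1 - t), so
[x^n] f = 8^n * (1/n) [t^(n-1)] phi(t)^n = 8^n * (1/n) [t^(n-1)] (1 - t)^(-n) = 8^n * (1/n) C(2n - 2, n - 1) = 8^n * C_{n-1}.
For n = 3: C_2 = C(4, 2) / 3 = 6/3 = 2.
With the 8^3 = 512 factor, the coefficient is 512 * 2 = 1024.

1024


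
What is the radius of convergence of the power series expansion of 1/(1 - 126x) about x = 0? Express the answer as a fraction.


Expanding 1/(1 - 126x) = sum_{k>=0} 126^k x^k, the series converges when |126x| < 1, i.e., |x| < 1/126.
So the radius of convergence is 1/126 = 1/126.

1/126


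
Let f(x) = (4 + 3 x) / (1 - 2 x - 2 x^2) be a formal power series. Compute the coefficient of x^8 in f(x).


Write f(x) = sum_{k>=0} a_k x^k. Multiplying both sides by 1 - 2 x - 2 x^2 gives
(1 - 2 x - 2 x^2) sum_{k>=0} a_k x^k = 4 + 3 x.
Matching coefficients:
 x^0: a_0 = 4
 x^1: a_1 - 2 a_0 = 3  =>  a_1 = 2*4 + 3 = 11
 x^k (k >= 2): a_k = 2 a_{k-1} + 2 a_{k-2}.
Iterating: a_2 = 30, a_3 = 82, a_4 = 224, a_5 = 612, a_6 = 1672, a_7 = 4568, a_8 = 12480.
So the coefficient of x^8 is 12480.

12480


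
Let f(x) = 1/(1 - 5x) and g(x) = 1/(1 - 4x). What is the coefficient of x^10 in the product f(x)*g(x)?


The coefficient of x^n in f*g is the Cauchy product: sum_{k=0}^{n} a^k * b^(n-k).
With a=5, b=4, n=10:
sum_{k=0}^{10} 5^k * 4^(10-k)
= 44633821

44633821


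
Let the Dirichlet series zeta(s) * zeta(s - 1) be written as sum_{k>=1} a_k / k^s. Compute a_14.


Convolution gives a_k = sum_{d | k} d * 1 = sum_{d | k} d = sigma(k), the sum of positive divisors of k.
For k = 14, the divisors are 1, 2, 7, 14, so
sigma(14) = 1 + 2 + 7 + 14 = 24.

24


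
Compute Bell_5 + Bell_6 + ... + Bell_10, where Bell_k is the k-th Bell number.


Recall Bell_k counts set partitions of a k-set (with Bell_0 = 1 by convention).
Bell_5 through Bell_10: 52, 203, 877, 4140, 21147, 115975
Sum = 52 + 203 + 877 + 4140 + 21147 + 115975 = 142394.

142394


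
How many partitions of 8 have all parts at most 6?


Using the generating function (1-x)^(-1)(1-x^2)^(-1)...(1-x^6)^(-1),
the coefficient of x^8 counts these restricted partitions.
Result = 20

20


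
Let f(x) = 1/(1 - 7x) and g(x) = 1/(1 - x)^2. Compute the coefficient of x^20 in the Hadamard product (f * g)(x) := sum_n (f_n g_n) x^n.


f has coefficients f_k = 7^k. For g = 1/(1 - x)^2 the coefficient is g_k = C(k + 1, 1) = k + 1. The Hadamard coefficient is (f * g)_k = 7^k * (k + 1).
For k = 20: 7^20 * 21 = 79792266297612001 * 21 = 1675637592249852021.

1675637592249852021


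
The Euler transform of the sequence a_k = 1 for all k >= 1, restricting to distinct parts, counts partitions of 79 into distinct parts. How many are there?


Partitions of 79 into distinct parts can be computed via generating function.
Product (1+x)(1+x^2)(1+x^3)...
The coefficient of x^79 = 70488

70488


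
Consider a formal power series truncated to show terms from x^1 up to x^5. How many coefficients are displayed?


From x^1 to x^5 inclusive, the count is 5 - 1 + 1 = 5.

5


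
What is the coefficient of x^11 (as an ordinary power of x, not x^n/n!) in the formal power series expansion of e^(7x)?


The exponential series is e^y = sum_{k>=0} y^k / k!. Substituting y = 7x gives
e^(7x) = sum_{k>=0} 7^k x^k / k!.
So the coefficient of x^n is a^n/n! with a = 7, n = 11:
7^11 / 11! = 1977326743/39916800 = 282475249/5702400

282475249/5702400


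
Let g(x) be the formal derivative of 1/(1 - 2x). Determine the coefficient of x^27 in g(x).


Differentiate termwise: d/dx sum_{k>=0} 2^k x^k = sum_{k>=1} k 2^k x^(k-1) = sum_{j>=0} (j+1) 2^(j+1) x^j.
Equivalently, d/dx [1/(1 - 2x)] = 2/(1 - 2x)^2.
For j = 27: 28 * 2^28 = 28 * 268435456 = 7516192768.

7516192768


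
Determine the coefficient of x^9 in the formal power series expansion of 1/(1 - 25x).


The geometric series identity gives 1/(1 - c x) = sum_{k>=0} c^k x^k, so the coefficient of x^k is c^k.
Here c = 25 and k = 9.
Computing: 25^9 = 3814697265625

3814697265625


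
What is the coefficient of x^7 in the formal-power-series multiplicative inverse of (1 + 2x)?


The inverse is 1/(1 + 2x). Apply the geometric identity 1/(1 - y) = sum_{k>=0} y^k with y = -2x:
1/(1 + 2x) = sum_{k>=0} (-2)^k x^k.
So the coefficient of x^7 is (-2)^7 = -128.

-128


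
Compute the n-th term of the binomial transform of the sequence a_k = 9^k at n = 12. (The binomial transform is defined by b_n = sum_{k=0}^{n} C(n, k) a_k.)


With a_k = 9^k, b_n = sum_{k=0}^{n} C(n, k) 9^k = (1 + 9)^n by the binomial theorem.
For n = 12: (1 + 9)^12 = 10^12 = 1000000000000.

1000000000000


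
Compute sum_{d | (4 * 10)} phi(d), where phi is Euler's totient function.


First, 4 * 10 = 40. One classical identity is sum_{d | n} phi(d) = n (each k in [1, n] has a unique gcd with n, and among the k's with gcd(k, n) = n/d there are phi(d) of them). So the sum equals 40. We also verify directly:
Divisors of 40: 1, 2, 4, 5, 8, 10, 20, 40.
phi values: 1, 1, 2, 4, 4, 4, 8, 16.
Sum = 40.

40


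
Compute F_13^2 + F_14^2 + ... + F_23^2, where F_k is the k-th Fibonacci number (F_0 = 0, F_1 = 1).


There is a standard identity sum_{k=0}^{N} F_k^2 = F_N * F_{N+1} (proved inductively from the telescoping relation F_k^2 = F_k F_{k+1} - F_{k-1} F_k). Then
sum_{k=13}^{23} F_k^2 = F_23 F_24 - F_12 F_13.
Computing: F_23 = 28657, F_24 = 46368, F_12 = 144, F_13 = 233.
Sum = 28657 * 46368 - 144 * 233 = 1328734224.

1328734224


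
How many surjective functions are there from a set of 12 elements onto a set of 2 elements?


By inclusion-exclusion on which target elements are missed, the number of surjections from an n-set onto a k-set is
surj(n, k) = sum_{j=0}^{k} (-1)^j C(k, j) (k - j)^n.
Equivalently surj(n, k) = k! * S(n, k), where S(n, k) is the Stirling number of the second kind.
For n = 12, k = 2:
S(12, 2) = 2047, so
surj = 2! * 2047 = 2 * 2047 = 4094.

4094


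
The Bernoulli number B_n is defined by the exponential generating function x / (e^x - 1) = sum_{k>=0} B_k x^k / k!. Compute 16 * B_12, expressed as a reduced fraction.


Bernoulli numbers can also be computed recursively via B_0 = 1 and sum_{j=0}^{m} C(m+1, j) B_j = 0 for m >= 1. Odd-index Bernoulli numbers vanish for k >= 3.
Computing B_12 = -691/2730, so 16 * B_12 = 16 * -691/2730 = -5528/1365.

-5528/1365


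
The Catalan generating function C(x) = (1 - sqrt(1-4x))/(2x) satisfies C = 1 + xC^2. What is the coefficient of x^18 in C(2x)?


Substituting x -> 2x scales the n-th coefficient by 2^n, so [x^18] C(2x) = 2^18 * C_18.
C_18 = C(2*18, 18)/(19) = 9075135300/19 = 477638700.
So 2^18 * 477638700 = 262144 * 477638700 = 125210119372800.

125210119372800


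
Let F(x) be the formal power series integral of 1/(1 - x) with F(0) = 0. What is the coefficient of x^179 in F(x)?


1/(1 - x) = sum_{k>=0} x^k. Integrating termwise and using F(0) = 0 gives
F(x) = sum_{k>=0} x^(k+1) / (k+1) = sum_{m>=1} x^m / m = -ln(1 - x).
So the coefficient of x^179 is 1/179 = 1/179.

1/179


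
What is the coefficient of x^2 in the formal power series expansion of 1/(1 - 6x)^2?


The general identity 1/(1 - c x)^r = sum_{k>=0} c^k C(k + r - 1, r - 1) x^k follows by substituting y = c x into 1/(1 - y)^r = sum_{k>=0} C(k + r - 1, r - 1) y^k.
For c = 6, r = 2, k = 2:
6^2 * C(3, 1) = 36 * 3 = 108.

108


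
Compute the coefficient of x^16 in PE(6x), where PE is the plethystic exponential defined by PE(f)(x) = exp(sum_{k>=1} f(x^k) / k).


With f(x) = 6x, the exponent is sum_{k>=1} 6 x^k / k = 6 * (-ln(1 - x)). Exponentiating:
PE(6x) = exp(-6 ln(1 - x)) = 1/(1 - x)^6.
By the negative binomial expansion, [x^n] 1/(1 - x)^6 = C(n + 5, 5).
For n = 16: C(21, 5) = 20349.

20349


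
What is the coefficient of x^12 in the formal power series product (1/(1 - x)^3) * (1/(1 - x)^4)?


Combine the factors: (1/(1 - x)^3) * (1/(1 - x)^4) = 1/(1 - x)^7.
Then use 1/(1 - x)^r = sum_{k>=0} C(k + r - 1, r - 1) x^k with r = 7 and k = 12:
C(18, 6) = 18564.

18564


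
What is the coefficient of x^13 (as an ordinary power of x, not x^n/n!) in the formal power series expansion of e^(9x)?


The exponential series is e^y = sum_{k>=0} y^k / k!. Substituting y = 9x gives
e^(9x) = sum_{k>=0} 9^k x^k / k!.
So the coefficient of x^n is a^n/n! with a = 9, n = 13:
9^13 / 13! = 2541865828329/6227020800 = 10460353203/25625600

10460353203/25625600


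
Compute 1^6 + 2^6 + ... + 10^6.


This power sum has a closed form given by Faulhaber's formula
sum_{k=1}^{m} k^p = (1 / (p + 1)) * sum_{j=0}^{p} C(p + 1, j) B_j m^(p + 1 - j),
but for small m direct computation is fastest:
1 + 64 + 729 + 4096 + 15625 + 46656 + 117649 + 262144 + 531441 + 1000000 = 1978405.

1978405


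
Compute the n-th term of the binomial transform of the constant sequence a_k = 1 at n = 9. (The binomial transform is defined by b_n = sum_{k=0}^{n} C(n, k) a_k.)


With a_k = 1 for all k, b_n = sum_{k=0}^{n} C(n, k) = 2^n by the binomial theorem.
For n = 9: 2^9 = 512.

512


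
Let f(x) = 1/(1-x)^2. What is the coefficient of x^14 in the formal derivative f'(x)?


Differentiate: d/dx [ 1/(1-x)^r ] = r / (1-x)^(r+1).
Here r = 2, so f'(x) = 2 / (1-x)^3.
The expansion of 1/(1-x)^(r+1) has coefficient of x^n equal to C(n+r, r).
So the coefficient of x^14 in f'(x) is
2 * C(16, 2) = 2 * 120 = 240

240


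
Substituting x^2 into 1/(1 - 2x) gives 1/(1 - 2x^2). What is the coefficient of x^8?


The coefficient of x^(2m) in 1/(1 - 2x^2) is 2^m.
With n = 8 = 2*4, the coefficient is 2^4 = 16.

16


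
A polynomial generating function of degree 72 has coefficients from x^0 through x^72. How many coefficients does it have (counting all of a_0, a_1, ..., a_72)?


A polynomial of degree 72 takes the form a_0 + a_1 x + ... + a_72 x^72.
The number of coefficients is 72 + 1 = 73.

73


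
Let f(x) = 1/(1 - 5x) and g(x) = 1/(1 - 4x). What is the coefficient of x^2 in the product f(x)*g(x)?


The coefficient of x^n in f*g is the Cauchy product: sum_{k=0}^{n} a^k * b^(n-k).
With a=5, b=4, n=2:
sum_{k=0}^{2} 5^k * 4^(2-k)
= 61

61


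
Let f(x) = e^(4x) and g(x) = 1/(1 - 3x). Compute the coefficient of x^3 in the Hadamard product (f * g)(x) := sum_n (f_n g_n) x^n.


Expanding: f_k = 4^k/k! (from e^(4x)) and g_k = 3^k (from 1/(1 - 3x)). So the Hadamard coefficient (f * g)_k = 4^k 3^k / k! = (12)^k / k!.
For k = 3: 12^3/3! = 1728/6 = 288.

288


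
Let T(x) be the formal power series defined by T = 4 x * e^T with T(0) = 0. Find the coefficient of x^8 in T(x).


Apply the Lagrange inversion formula: if T = 4 x * phi(T) with phi(t) = e^t, then
[x^n] T = 4^n * (1/n) [t^(n-1)] phi(t)^n = 4^n * (1/n) [t^(n-1)] e^(n t) = 4^n * (1/n) * n^(n-1) / (n-1)! = 4^n * n^(n-1) / n!.
When c = 1 this is the Cayley count of rooted labeled trees on n vertices, divided by n!.
For n = 8: 4^8 * 8^7 / 8! = 65536 * 2097152/40320 = 1073741824/315.

1073741824/315


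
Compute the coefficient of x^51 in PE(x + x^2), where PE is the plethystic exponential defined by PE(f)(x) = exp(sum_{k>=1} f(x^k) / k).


With f(x) = x + x^2, the exponent is sum_{k>=1} (x^k + x^(2k)) / k = -ln(1 - x) - ln(1 - x^2). Exponentiating:
PE(x + x^2) = 1 / ((1 - x)(1 - x^2)).
This is the generating function for partitions of n into parts of size 1 or 2. The number of 2's can be any j in 0..25, and the rest are 1's, so
[x^51] = floor(51/2) + 1 = 26.

26


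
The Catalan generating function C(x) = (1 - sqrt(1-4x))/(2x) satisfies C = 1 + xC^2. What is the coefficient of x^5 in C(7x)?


Substituting x -> 7x scales the n-th coefficient by 7^n, so [x^5] C(7x) = 7^5 * C_5.
C_5 = C(2*5, 5)/(6) = 252/6 = 42.
So 7^5 * 42 = 16807 * 42 = 705894.

705894


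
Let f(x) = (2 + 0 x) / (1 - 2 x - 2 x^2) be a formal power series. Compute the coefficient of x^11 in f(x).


Write f(x) = sum_{k>=0} a_k x^k. Multiplying both sides by 1 - 2 x - 2 x^2 gives
(1 - 2 x - 2 x^2) sum_{k>=0} a_k x^k = 2 + 0 x.
Matching coefficients:
 x^0: a_0 = 2
 x^1: a_1 - 2 a_0 = 0  =>  a_1 = 2*2 + 0 = 4
 x^k (k >= 2): a_k = 2 a_{k-1} + 2 a_{k-2}.
Iterating: a_2 = 12, a_3 = 32, a_4 = 88, a_5 = 240, a_6 = 656, a_7 = 1792, a_8 = 4896, a_9 = 13376, a_10 = 36544, a_11 = 99840.
So the coefficient of x^11 is 99840.

99840


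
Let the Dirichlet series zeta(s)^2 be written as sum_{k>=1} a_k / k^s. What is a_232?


The Dirichlet convolution of the constant function 1 with itself gives (1 * 1)(k) = sum_{d | k} 1 = d(k), the number of positive divisors of k.
Since zeta(s) = sum_{k>=1} 1/k^s, we have zeta(s)^2 = sum_{k>=1} d(k)/k^s, so a_k = d(k).
For k = 232: the divisors are 1, 2, 4, 8, 29, 58, 116, 232.
Count = 8.

8


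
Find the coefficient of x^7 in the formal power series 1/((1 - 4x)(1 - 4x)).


By partial fractions or Cauchy convolution:
The coefficient equals sum_{k=0}^{7} 4^k * 4^(7-k).
= 131072

131072


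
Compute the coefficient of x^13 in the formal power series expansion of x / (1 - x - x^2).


Let f(x) = sum_{k>=0} a_k x^k. Multiplying f(x) * (1 - x - x^2) = x and matching coefficients gives a_0 = 0, a_1 = 1, and a_k = a_{k-1} + a_{k-2} for k >= 2. These are the Fibonacci numbers F_k.
Iterating from F_0 = 0, F_1 = 1:
F_0=0, F_1=1, F_2=1, F_3=2, F_4=3, F_5=5, F_6=8, F_7=13, F_8=21, F_9=34, ...
F_13 = 233.

233


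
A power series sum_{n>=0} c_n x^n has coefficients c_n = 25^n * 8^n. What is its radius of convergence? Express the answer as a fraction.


By the root test (Cauchy-Hadamard), the radius is R = 1 / limsup_n |c_n|^(1/n).
Here |c_n|^(1/n) = (25^n * 8^n)^(1/n) = 25 * 8 = 200 for all n.
So R = 1/200 = 1/200.

1/200


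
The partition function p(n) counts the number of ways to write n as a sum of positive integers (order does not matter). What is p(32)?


Using the generating function prod_{k>=1} 1/(1-x^k), we compute p(32).
By dynamic programming over parts 1 through 32:
p(32) = 8349

8349


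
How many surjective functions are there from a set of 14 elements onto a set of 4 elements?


By inclusion-exclusion on which target elements are missed, the number of surjections from an n-set onto a k-set is
surj(n, k) = sum_{j=0}^{k} (-1)^j C(k, j) (k - j)^n.
Equivalently surj(n, k) = k! * S(n, k), where S(n, k) is the Stirling number of the second kind.
For n = 14, k = 4:
S(14, 4) = 10391745, so
surj = 4! * 10391745 = 24 * 10391745 = 249401880.

249401880


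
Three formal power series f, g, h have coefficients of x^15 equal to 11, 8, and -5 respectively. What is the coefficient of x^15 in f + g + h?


Series addition is componentwise:
11 + 8 + -5
= 14

14


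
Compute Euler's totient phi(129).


phi(n) counts integers in [1, n] coprime to n. Using the multiplicative formula phi(n) = n * prod_{p | n} (1 - 1/p):
129 = 3 * 43, so
phi(129) = 129 * (1 - 1/3) * (1 - 1/43) = 84.

84
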